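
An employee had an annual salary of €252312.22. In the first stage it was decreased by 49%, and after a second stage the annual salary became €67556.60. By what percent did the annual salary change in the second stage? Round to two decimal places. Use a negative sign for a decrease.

-47.50%

After the first stage: €252312.22 × 0.51 = €128679.2322.
Second-stage multiplier: €67556.60 ÷ €128679.2322 ≈ 0.525.
That is a change of -47.50%.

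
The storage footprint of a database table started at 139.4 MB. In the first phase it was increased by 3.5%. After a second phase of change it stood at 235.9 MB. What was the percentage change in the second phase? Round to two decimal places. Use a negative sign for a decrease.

After the first phase: 139.4 × 1.035 = 144.279.
Second-phase multiplier: 235.9 ÷ 144.279 ≈ 1.635027.
That is a change of 63.50%.

63.50%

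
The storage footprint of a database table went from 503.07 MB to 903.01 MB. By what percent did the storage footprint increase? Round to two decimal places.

Change: 903.01 − 503.07 = 399.94.
Relative to the original: 399.94 ÷ 503.07 ≈ 79.50%.
So the storage footprint increased by 79.50%.

79.50%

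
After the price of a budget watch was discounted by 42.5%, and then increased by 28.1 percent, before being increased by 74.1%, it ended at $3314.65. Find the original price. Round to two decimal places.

The overall multiplier applied was 0.575 × 1.281 × 1.741 = 1.282377075.
So the original price was $3314.65 ÷ 1.282377075 ≈ $2584.77.

$2584.77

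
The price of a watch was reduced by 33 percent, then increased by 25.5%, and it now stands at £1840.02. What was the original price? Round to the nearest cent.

Undoing the 25.5% increase: £1840.02 ÷ 1.255 ≈ £1466.151394.
Undoing the 33% decrease: £1466.151394 ÷ 0.67 ≈ £2188.29.

£2188.29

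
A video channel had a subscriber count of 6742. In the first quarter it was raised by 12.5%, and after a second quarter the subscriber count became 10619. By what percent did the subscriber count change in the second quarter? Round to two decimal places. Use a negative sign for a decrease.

After the first quarter: 6742 × 1.125 = 7584.75.
Second-quarter multiplier: 10619 ÷ 7584.75 ≈ 1.400046.
That is a change of 40.00%.

40.00%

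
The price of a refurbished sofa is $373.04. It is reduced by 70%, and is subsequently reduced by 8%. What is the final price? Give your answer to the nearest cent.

$102.96

Each change multiplies by a factor: 0.3 × 0.92 = 0.276.
$373.04 × 0.276 = $102.95904 ≈ $102.96.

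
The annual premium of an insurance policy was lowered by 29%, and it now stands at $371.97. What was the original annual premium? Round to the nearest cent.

The overall multiplier applied was 0.71.
So the original annual premium was $371.97 ÷ 0.71 ≈ $523.90.

$523.90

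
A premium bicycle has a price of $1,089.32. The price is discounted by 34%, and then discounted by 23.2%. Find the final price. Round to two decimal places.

$552.15

Each change multiplies by a factor: 0.66 × 0.768 = 0.50688.
$1,089.32 × 0.50688 = $552.1545216 ≈ $552.15.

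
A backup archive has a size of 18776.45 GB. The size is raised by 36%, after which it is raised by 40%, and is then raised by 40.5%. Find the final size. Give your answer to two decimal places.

Each change multiplies by a factor: 1.36 × 1.4 × 1.405 = 2.67512.
18776.45 × 2.67512 = 50229.256924 ≈ 50229.26.

50229.26 GB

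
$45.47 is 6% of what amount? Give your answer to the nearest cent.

$757.83

$45.47 ÷ 0.06 ≈ $757.83.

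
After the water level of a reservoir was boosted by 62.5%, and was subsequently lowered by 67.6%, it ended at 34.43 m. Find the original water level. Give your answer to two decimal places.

The overall multiplier applied was 1.625 × 0.324 = 0.5265.
So the original water level was 34.43 ÷ 0.5265 ≈ 65.39 m.

65.39 m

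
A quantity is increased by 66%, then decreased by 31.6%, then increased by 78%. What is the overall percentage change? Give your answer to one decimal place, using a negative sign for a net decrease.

The combined multiplier is 1.66 × 0.684 × 1.78 = 2.0210832.
That corresponds to an increase of 102.1%.

102.1%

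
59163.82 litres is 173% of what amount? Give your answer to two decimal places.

59163.82 litres ÷ 1.73 ≈ 34198.74 litres.

34198.74 litres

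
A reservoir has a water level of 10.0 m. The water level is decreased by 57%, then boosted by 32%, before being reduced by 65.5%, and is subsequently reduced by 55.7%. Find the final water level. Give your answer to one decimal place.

After the 57% decrease: 10.0 × 0.43 = 4.3.
32% increase: 4.3 × 1.32 = 5.676.
Apply the 65.5% decrease: 5.676 × 0.345 = 1.95822.
Apply the 55.7% decrease: 1.95822 × 0.443 = 0.86749146 ≈ 0.9.

0.9 m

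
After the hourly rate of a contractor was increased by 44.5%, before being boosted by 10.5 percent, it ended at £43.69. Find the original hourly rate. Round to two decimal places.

£27.36

Undoing the 10.5% increase: £43.69 ÷ 1.105 ≈ £39.538462.
Undoing the 44.5% increase: £39.538462 ÷ 1.445 ≈ £27.36.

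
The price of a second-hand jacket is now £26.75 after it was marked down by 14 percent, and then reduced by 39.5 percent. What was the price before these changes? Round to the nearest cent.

The overall multiplier applied was 0.86 × 0.605 = 0.5203.
So the original price was £26.75 ÷ 0.5203 ≈ £51.41.

£51.41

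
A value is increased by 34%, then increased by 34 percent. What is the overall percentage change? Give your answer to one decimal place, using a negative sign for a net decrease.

79.6%

The combined multiplier is 1.34 × 1.34 = 1.7956.
That corresponds to an increase of 79.6%.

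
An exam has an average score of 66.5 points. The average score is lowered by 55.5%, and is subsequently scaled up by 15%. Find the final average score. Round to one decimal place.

Each change multiplies by a factor: 0.445 × 1.15 = 0.51175.
66.5 × 0.51175 = 34.031375 ≈ 34.0.

34.0 points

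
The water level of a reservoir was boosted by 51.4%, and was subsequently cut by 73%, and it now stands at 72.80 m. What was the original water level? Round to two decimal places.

The overall multiplier applied was 1.514 × 0.27 = 0.40878.
So the original water level was 72.80 ÷ 0.40878 ≈ 178.09 m.

178.09 m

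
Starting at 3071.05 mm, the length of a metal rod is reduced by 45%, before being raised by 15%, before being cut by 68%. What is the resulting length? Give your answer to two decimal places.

Apply the 45% decrease: 3071.05 × 0.55 = 1689.0775.
Apply the 15% increase: 1689.0775 × 1.15 = 1942.439125.
68% decrease: 1942.439125 × 0.32 = 621.58052 ≈ 621.58.

621.58 mm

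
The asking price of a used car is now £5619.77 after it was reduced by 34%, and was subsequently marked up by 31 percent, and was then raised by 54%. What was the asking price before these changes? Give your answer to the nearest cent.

Undoing the 54% increase: £5619.77 ÷ 1.54 ≈ £3649.201299.
Undoing the 31% increase: £3649.201299 ÷ 1.31 ≈ £2785.649847.
Undoing the 34% decrease: £2785.649847 ÷ 0.66 ≈ £4220.68.

£4220.68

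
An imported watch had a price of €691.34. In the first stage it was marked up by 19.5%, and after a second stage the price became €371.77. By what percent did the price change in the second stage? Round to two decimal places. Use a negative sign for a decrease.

After the first stage: €691.34 × 1.195 = €826.1513.
Second-stage multiplier: €371.77 ÷ €826.1513 ≈ 0.450002.
That is a change of -55.00%.

-55.00%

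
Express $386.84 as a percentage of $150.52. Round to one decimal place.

$386.84 ÷ $150.52 ≈ 257.0%.

257.0%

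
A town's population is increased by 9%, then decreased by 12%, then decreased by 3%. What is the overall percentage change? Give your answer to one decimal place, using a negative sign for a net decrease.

-7.0%

The combined multiplier is 1.09 × 0.88 × 0.97 = 0.930424.
That corresponds to a decrease of 7.0%.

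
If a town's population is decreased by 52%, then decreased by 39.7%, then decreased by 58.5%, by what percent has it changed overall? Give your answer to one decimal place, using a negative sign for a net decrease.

-88.0%

The combined multiplier is 0.48 × 0.603 × 0.415 = 0.1201176.
That corresponds to a decrease of 88.0%.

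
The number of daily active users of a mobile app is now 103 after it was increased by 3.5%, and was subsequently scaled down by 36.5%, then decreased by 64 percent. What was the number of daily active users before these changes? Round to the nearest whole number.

435

Undoing the 64% decrease: 103 ÷ 0.36 ≈ 286.111111.
Undoing the 36.5% decrease: 286.111111 ÷ 0.635 ≈ 450.568679.
Undoing the 3.5% increase: 450.568679 ÷ 1.035 ≈ 435.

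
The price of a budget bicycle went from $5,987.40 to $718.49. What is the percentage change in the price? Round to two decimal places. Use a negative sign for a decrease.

Change: $718.49 − $5,987.40 = -$5,268.91.
Relative to the original: -$5,268.91 ÷ $5,987.40 ≈ -88.00%.

-88.00%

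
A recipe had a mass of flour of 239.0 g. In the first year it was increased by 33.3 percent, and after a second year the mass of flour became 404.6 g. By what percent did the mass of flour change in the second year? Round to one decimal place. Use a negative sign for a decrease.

27.0%

After the first year: 239.0 × 1.333 = 318.587.
Second-year multiplier: 404.6 ÷ 318.587 ≈ 1.26998.
That is a change of 27.0%.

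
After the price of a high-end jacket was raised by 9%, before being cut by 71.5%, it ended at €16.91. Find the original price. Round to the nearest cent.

€54.43

The overall multiplier applied was 1.09 × 0.285 = 0.31065.
So the original price was €16.91 ÷ 0.31065 ≈ €54.43.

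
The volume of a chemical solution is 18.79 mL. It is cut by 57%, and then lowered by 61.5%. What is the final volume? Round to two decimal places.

Each change multiplies by a factor: 0.43 × 0.385 = 0.16555.
18.79 × 0.16555 = 3.1106845 ≈ 3.11.

3.11 mL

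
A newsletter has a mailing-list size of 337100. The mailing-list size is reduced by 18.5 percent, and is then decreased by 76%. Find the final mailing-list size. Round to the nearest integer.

65937

Each change multiplies by a factor: 0.815 × 0.24 = 0.1956.
337100 × 0.1956 = 65936.76 ≈ 65937.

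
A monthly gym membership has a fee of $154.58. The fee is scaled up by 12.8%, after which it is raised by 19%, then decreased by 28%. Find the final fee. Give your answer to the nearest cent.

$149.40

Apply the 12.8% increase: $154.58 × 1.128 = $174.36624.
After the 19% increase: $174.36624 × 1.19 = $207.4958256.
After the 28% decrease: $207.4958256 × 0.72 = $149.396994432 ≈ $149.40.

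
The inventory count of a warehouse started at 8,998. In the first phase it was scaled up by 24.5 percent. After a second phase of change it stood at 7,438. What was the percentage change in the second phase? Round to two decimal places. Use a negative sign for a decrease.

-33.60%

After the first phase: 8,998 × 1.245 = 11202.51.
Second-phase multiplier: 7,438 ÷ 11202.51 ≈ 0.663958.
That is a change of -33.60%.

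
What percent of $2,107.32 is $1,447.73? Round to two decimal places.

$1,447.73 ÷ $2,107.32 ≈ 68.70%.

68.70%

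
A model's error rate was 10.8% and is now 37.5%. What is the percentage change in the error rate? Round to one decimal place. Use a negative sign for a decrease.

The change is 37.5 − 10.8 = 26.7 percentage points.
Relative to the original 10.8%, that is 26.7 ÷ 10.8 ≈ 247.2%.

247.2%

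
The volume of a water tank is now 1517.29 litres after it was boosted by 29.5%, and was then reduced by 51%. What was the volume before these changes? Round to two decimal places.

2391.13 litres

Undoing the 51% decrease: 1517.29 ÷ 0.49 ≈ 3096.510204.
Undoing the 29.5% increase: 3096.510204 ÷ 1.295 ≈ 2391.13 litres.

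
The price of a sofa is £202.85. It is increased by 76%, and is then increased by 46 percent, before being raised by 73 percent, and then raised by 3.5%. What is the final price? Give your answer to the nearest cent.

76% increase: £202.85 × 1.76 = £357.016.
Apply the 46% increase: £357.016 × 1.46 = £521.24336.
Apply the 73% increase: £521.24336 × 1.73 = £901.7510128.
3.5% increase: £901.7510128 × 1.035 = £933.312298248 ≈ £933.31.

£933.31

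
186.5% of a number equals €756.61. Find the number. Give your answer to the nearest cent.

€756.61 ÷ 1.865 ≈ €405.69.

€405.69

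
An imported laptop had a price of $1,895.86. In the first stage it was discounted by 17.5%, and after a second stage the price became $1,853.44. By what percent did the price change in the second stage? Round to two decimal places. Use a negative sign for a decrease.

After the first stage: $1,895.86 × 0.825 = $1564.0845.
Second-stage multiplier: $1,853.44 ÷ $1564.0845 ≈ 1.185.
That is a change of 18.50%.

18.50%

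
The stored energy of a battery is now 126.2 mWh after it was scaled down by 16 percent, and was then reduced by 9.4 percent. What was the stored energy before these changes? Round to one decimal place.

165.8 mWh

Undoing the 9.4% decrease: 126.2 ÷ 0.906 ≈ 139.293598.
Undoing the 16% decrease: 139.293598 ÷ 0.84 ≈ 165.8 mWh.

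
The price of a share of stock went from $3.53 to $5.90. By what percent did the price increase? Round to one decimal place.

Change: $5.90 − $3.53 = $2.37.
Relative to the original: $2.37 ÷ $3.53 ≈ 67.1%.
So the price increased by 67.1%.

67.1%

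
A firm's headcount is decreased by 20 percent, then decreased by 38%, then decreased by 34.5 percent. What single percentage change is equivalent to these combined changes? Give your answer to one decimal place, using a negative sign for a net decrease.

-67.5%

A 20% decrease multiplies by 0.8.
Then a 38% decrease: 0.8 × 0.62 = 0.496.
Then a 34.5% decrease: 0.496 × 0.655 = 0.32488.
Overall factor 0.32488, i.e. -67.5%.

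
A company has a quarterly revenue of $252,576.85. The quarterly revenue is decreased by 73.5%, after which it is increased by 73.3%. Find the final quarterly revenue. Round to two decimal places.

$115,994.66

Apply the 73.5% decrease: $252,576.85 × 0.265 = $66932.86525.
After the 73.3% increase: $66932.86525 × 1.733 = $115994.65547825 ≈ $115,994.66.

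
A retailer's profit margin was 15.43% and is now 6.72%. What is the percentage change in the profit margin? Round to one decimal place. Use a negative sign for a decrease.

-56.4%

The change is 6.72 − 15.43 = -8.71 percentage points.
Relative to the original 15.43%, that is -8.71 ÷ 15.43 ≈ -56.4%.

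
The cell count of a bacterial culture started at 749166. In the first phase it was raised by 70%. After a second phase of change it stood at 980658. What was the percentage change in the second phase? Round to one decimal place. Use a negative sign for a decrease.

After the first phase: 749166 × 1.7 = 1273582.2.
Second-phase multiplier: 980658 ÷ 1273582.2 ≈ 0.77.
That is a change of -23.0%.

-23.0%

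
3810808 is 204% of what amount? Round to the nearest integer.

3810808 ÷ 2.04 ≈ 1868043.

1868043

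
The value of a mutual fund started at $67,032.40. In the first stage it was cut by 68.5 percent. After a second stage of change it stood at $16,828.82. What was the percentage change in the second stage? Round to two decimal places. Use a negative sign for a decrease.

After the first stage: $67,032.40 × 0.315 = $21115.206.
Second-stage multiplier: $16,828.82 ÷ $21115.206 ≈ 0.797.
That is a change of -20.30%.

-20.30%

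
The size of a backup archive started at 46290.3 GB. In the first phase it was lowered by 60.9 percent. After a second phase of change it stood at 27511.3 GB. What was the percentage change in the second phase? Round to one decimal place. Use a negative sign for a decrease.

52.0%

After the first phase: 46290.3 × 0.391 = 18099.5073.
Second-phase multiplier: 27511.3 ÷ 18099.5073 ≈ 1.52.
That is a change of 52.0%.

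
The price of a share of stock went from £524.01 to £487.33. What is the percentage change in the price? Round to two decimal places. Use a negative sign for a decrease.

-7.00%

Change: £487.33 − £524.01 = -£36.68.
Relative to the original: -£36.68 ÷ £524.01 ≈ -7.00%.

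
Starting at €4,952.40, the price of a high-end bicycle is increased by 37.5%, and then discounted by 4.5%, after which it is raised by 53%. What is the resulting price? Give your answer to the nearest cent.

€9,949.77

After the 37.5% increase: €4,952.40 × 1.375 = €6809.55.
After the 4.5% decrease: €6809.55 × 0.955 = €6503.12025.
After the 53% increase: €6503.12025 × 1.53 = €9949.7739825 ≈ €9,949.77.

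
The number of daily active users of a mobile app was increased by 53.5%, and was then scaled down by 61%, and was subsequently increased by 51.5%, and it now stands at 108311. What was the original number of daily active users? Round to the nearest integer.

119423

The overall multiplier applied was 1.535 × 0.39 × 1.515 = 0.90695475.
So the original number of daily active users was 108311 ÷ 0.90695475 ≈ 119423.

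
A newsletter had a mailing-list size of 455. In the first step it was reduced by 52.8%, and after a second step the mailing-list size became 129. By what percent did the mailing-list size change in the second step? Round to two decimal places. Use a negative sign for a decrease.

-39.93%

After the first step: 455 × 0.472 = 214.76.
Second-step multiplier: 129 ÷ 214.76 ≈ 0.600671.
That is a change of -39.93%.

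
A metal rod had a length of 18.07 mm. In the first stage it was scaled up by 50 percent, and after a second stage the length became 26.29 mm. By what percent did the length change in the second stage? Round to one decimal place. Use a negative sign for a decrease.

After the first stage: 18.07 × 1.5 = 27.105.
Second-stage multiplier: 26.29 ÷ 27.105 ≈ 0.96993.
That is a change of -3.0%.

-3.0%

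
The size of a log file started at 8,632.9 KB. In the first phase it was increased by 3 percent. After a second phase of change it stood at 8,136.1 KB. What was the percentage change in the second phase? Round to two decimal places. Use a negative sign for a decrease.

-8.50%

After the first phase: 8,632.9 × 1.03 = 8891.887.
Second-phase multiplier: 8,136.1 ÷ 8891.887 ≈ 0.915003.
That is a change of -8.50%.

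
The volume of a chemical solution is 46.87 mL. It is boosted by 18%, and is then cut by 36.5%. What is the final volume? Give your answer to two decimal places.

18% increase: 46.87 × 1.18 = 55.3066.
Apply the 36.5% decrease: 55.3066 × 0.635 = 35.119691 ≈ 35.12.

35.12 mL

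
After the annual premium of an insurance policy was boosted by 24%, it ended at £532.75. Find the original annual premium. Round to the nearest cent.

The overall multiplier applied was 1.24.
So the original annual premium was £532.75 ÷ 1.24 ≈ £429.64.

£429.64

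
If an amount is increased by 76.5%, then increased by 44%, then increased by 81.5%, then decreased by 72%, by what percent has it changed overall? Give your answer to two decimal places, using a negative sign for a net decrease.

A 76.5% increase multiplies by 1.765.
Then a 44% increase: 1.765 × 1.44 = 2.5416.
Then an 81.5% increase: 2.5416 × 1.815 = 4.613004.
Then a 72% decrease: 4.613004 × 0.28 = 1.29164112.
Overall factor 1.29164112, i.e. 29.16%.

29.16%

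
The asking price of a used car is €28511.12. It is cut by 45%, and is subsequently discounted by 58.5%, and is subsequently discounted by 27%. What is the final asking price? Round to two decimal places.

45% decrease: €28511.12 × 0.55 = €15681.116.
After the 58.5% decrease: €15681.116 × 0.415 = €6507.66314.
After the 27% decrease: €6507.66314 × 0.73 = €4750.5940922 ≈ €4750.59.

€4750.59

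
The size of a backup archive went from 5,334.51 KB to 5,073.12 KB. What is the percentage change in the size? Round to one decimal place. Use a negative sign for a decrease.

Change: 5,073.12 − 5,334.51 = -261.39.
Relative to the original: -261.39 ÷ 5,334.51 ≈ -4.9%.

-4.9%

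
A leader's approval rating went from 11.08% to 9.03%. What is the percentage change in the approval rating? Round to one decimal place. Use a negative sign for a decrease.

The change is 9.03 − 11.08 = -2.05 percentage points.
Relative to the original 11.08%, that is -2.05 ÷ 11.08 ≈ -18.5%.

-18.5%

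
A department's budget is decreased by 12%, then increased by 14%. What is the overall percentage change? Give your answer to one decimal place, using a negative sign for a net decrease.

0.3%

The combined multiplier is 0.88 × 1.14 = 1.0032.
That corresponds to an increase of 0.3%.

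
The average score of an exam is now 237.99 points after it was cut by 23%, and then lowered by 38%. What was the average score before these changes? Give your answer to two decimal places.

The overall multiplier applied was 0.77 × 0.62 = 0.4774.
So the original average score was 237.99 ÷ 0.4774 ≈ 498.51 points.

498.51 points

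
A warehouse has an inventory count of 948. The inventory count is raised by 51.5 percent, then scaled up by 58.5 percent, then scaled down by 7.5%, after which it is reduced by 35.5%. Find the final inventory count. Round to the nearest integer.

Apply the 51.5% increase: 948 × 1.515 = 1436.22.
58.5% increase: 1436.22 × 1.585 = 2276.4087.
Apply the 7.5% decrease: 2276.4087 × 0.925 = 2105.6780475.
35.5% decrease: 2105.6780475 × 0.645 = 1358.1623406375 ≈ 1358.

1358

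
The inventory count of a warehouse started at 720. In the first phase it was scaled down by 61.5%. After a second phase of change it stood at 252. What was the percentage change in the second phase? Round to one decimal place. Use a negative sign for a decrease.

-9.1%

After the first phase: 720 × 0.385 = 277.2.
Second-phase multiplier: 252 ÷ 277.2 ≈ 0.90909.
That is a change of -9.1%.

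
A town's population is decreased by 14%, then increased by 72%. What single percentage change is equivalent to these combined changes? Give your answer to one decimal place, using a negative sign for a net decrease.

47.9%

A 14% decrease multiplies by 0.86.
Then a 72% increase: 0.86 × 1.72 = 1.4792.
Overall factor 1.4792, i.e. 47.9%.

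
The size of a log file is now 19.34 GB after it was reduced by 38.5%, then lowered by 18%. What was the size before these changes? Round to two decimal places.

38.35 GB

Undoing the 18% decrease: 19.34 ÷ 0.82 ≈ 23.585366.
Undoing the 38.5% decrease: 23.585366 ÷ 0.615 ≈ 38.35 GB.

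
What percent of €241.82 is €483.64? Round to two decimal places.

€483.64 ÷ €241.82 = 200.00%.

200.00%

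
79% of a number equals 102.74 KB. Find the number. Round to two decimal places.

130.05 KB

102.74 KB ÷ 0.79 ≈ 130.05 KB.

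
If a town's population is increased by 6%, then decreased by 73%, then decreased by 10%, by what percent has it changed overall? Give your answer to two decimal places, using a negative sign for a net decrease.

-74.24%

A 6% increase multiplies by 1.06.
Then a 73% decrease: 1.06 × 0.27 = 0.2862.
Then a 10% decrease: 0.2862 × 0.9 = 0.25758.
Overall factor 0.25758, i.e. -74.24%.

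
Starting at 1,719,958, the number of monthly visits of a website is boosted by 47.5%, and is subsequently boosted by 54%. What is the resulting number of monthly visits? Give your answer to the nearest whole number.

3,906,885

Each change multiplies by a factor: 1.475 × 1.54 = 2.2715.
1,719,958 × 2.2715 = 3906884.597 ≈ 3,906,885.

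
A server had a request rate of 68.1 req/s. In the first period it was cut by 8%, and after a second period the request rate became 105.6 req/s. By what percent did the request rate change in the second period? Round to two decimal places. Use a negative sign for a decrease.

68.55%

After the first period: 68.1 × 0.92 = 62.652.
Second-period multiplier: 105.6 ÷ 62.652 ≈ 1.685501.
That is a change of 68.55%.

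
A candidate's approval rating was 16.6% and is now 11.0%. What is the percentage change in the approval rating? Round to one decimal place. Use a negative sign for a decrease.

The change is 11.0 − 16.6 = -5.6 percentage points.
Relative to the original 16.6%, that is -5.6 ÷ 16.6 ≈ -33.7%.

-33.7%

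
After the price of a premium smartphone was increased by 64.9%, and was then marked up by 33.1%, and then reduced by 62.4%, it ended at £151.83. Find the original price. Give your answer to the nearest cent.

The overall multiplier applied was 1.649 × 1.331 × 0.376 = 0.825251944.
So the original price was £151.83 ÷ 0.825251944 ≈ £183.98.

£183.98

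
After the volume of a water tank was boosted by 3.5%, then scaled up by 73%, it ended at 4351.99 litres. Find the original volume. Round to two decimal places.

The overall multiplier applied was 1.035 × 1.73 = 1.79055.
So the original volume was 4351.99 ÷ 1.79055 ≈ 2430.53 litres.

2430.53 litres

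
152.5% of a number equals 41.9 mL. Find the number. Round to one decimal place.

27.5 mL

41.9 mL ÷ 1.525 ≈ 27.5 mL.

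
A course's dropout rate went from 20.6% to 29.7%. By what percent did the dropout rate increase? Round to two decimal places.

44.17%

The change is 29.7 − 20.6 = 9.1 percentage points.
Relative to the original 20.6%, that is 9.1 ÷ 20.6 ≈ 44.17%.
So the dropout rate rose by 44.17%.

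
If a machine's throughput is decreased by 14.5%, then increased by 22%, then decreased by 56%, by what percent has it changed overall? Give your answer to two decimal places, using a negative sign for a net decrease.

-54.10%

The combined multiplier is 0.855 × 1.22 × 0.44 = 0.458964.
That corresponds to a decrease of 54.10%.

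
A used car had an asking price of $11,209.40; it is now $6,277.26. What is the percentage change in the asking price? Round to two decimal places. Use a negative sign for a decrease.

Change: $6,277.26 − $11,209.40 = -$4,932.14.
Relative to the original: -$4,932.14 ÷ $11,209.40 ≈ -44.00%.

-44.00%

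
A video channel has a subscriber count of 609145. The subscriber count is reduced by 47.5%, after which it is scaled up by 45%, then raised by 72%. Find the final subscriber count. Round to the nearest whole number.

Each change multiplies by a factor: 0.525 × 1.45 × 1.72 = 1.30935.
609145 × 1.30935 = 797584.00575 ≈ 797584.

797584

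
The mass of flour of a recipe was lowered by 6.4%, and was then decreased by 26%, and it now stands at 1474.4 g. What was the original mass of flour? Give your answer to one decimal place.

The overall multiplier applied was 0.936 × 0.74 = 0.69264.
So the original mass of flour was 1474.4 ÷ 0.69264 ≈ 2128.7 g.

2128.7 g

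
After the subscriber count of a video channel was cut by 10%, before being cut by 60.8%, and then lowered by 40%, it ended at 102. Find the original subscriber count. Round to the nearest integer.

The overall multiplier applied was 0.9 × 0.392 × 0.6 = 0.21168.
So the original subscriber count was 102 ÷ 0.21168 ≈ 482.

482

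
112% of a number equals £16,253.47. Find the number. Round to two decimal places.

£16,253.47 ÷ 1.12 ≈ £14,512.03.

£14,512.03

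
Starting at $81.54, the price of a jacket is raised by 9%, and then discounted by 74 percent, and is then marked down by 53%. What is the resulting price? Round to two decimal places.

Each change multiplies by a factor: 1.09 × 0.26 × 0.47 = 0.133198.
$81.54 × 0.133198 = $10.86096492 ≈ $10.86.

$10.86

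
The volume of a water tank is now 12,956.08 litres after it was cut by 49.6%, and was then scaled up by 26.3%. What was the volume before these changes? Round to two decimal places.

20,353.53 litres

Undoing the 26.3% increase: 12,956.08 ÷ 1.263 ≈ 10258.178939.
Undoing the 49.6% decrease: 10258.178939 ÷ 0.504 ≈ 20,353.53 litres.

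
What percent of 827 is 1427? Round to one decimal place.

172.6%

1427 ÷ 827 ≈ 172.6%.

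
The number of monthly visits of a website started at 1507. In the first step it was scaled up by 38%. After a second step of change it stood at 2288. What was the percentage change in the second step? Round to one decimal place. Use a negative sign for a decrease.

After the first step: 1507 × 1.38 = 2079.66.
Second-step multiplier: 2288 ÷ 2079.66 ≈ 1.10018.
That is a change of 10.0%.

10.0%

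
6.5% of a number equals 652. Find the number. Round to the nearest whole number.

652 ÷ 0.065 ≈ 10,031.

10,031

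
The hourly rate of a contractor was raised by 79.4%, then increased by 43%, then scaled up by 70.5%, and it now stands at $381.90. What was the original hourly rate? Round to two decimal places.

The overall multiplier applied was 1.794 × 1.43 × 1.705 = 4.3740411.
So the original hourly rate was $381.90 ÷ 4.3740411 ≈ $87.31.

$87.31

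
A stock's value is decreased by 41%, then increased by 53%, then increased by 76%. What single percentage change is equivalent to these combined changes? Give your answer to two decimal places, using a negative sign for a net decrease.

58.88%

The combined multiplier is 0.59 × 1.53 × 1.76 = 1.588752.
That corresponds to an increase of 58.88%.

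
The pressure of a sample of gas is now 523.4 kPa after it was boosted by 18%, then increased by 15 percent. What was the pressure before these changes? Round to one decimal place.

385.7 kPa

The overall multiplier applied was 1.18 × 1.15 = 1.357.
So the original pressure was 523.4 ÷ 1.357 ≈ 385.7 kPa.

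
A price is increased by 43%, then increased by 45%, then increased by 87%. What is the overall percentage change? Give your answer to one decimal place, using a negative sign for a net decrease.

A 43% increase multiplies by 1.43.
Then a 45% increase: 1.43 × 1.45 = 2.0735.
Then an 87% increase: 2.0735 × 1.87 = 3.877445.
Overall factor 3.877445, i.e. 287.7%.

287.7%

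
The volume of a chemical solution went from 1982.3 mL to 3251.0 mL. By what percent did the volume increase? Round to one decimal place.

Change: 3251.0 − 1982.3 = 1268.7.
Relative to the original: 1268.7 ÷ 1982.3 ≈ 64.0%.
So the volume increased by 64.0%.

64.0%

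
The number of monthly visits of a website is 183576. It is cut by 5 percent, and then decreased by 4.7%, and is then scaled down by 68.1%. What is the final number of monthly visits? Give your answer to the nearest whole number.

Apply the 5% decrease: 183576 × 0.95 = 174397.2.
After the 4.7% decrease: 174397.2 × 0.953 = 166200.5316.
Apply the 68.1% decrease: 166200.5316 × 0.319 = 53017.9695804 ≈ 53018.

53018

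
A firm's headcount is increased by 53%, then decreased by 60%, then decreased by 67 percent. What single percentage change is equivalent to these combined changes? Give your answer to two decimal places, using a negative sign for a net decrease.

A 53% increase multiplies by 1.53.
Then a 60% decrease: 1.53 × 0.4 = 0.612.
Then a 67% decrease: 0.612 × 0.33 = 0.20196.
Overall factor 0.20196, i.e. -79.80%.

-79.80%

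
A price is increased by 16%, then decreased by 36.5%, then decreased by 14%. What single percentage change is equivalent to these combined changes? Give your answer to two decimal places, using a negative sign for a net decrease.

-36.65%

A 16% increase multiplies by 1.16.
Then a 36.5% decrease: 1.16 × 0.635 = 0.7366.
Then a 14% decrease: 0.7366 × 0.86 = 0.633476.
Overall factor 0.633476, i.e. -36.65%.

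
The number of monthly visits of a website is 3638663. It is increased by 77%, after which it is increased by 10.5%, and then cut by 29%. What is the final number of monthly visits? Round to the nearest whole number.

After the 77% increase: 3638663 × 1.77 = 6440433.51.
10.5% increase: 6440433.51 × 1.105 = 7116679.02855.
After the 29% decrease: 7116679.02855 × 0.71 = 5052842.1102705 ≈ 5052842.

5052842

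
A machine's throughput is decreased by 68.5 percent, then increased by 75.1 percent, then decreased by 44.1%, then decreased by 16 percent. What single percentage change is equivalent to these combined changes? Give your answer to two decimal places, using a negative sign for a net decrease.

-74.10%

The combined multiplier is 0.315 × 1.751 × 0.559 × 0.84 = 0.2589928614.
That corresponds to a decrease of 74.10%.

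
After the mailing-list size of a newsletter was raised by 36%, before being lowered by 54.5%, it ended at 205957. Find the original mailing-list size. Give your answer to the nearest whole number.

332833

The overall multiplier applied was 1.36 × 0.455 = 0.6188.
So the original mailing-list size was 205957 ÷ 0.6188 ≈ 332833.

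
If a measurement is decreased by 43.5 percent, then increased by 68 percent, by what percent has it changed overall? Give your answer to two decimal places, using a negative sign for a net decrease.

The combined multiplier is 0.565 × 1.68 = 0.9492.
That corresponds to a decrease of 5.08%.

-5.08%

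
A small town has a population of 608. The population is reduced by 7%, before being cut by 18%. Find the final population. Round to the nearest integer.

464

After the 7% decrease: 608 × 0.93 = 565.44.
After the 18% decrease: 565.44 × 0.82 = 463.6608 ≈ 464.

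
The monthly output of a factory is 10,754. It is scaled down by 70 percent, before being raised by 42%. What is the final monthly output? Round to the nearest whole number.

70% decrease: 10,754 × 0.3 = 3226.2.
42% increase: 3226.2 × 1.42 = 4581.204 ≈ 4,581.

4,581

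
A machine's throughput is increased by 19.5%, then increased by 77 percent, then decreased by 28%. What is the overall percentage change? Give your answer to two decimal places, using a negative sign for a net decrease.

52.29%

A 19.5% increase multiplies by 1.195.
Then a 77% increase: 1.195 × 1.77 = 2.11515.
Then a 28% decrease: 2.11515 × 0.72 = 1.522908.
Overall factor 1.522908, i.e. 52.29%.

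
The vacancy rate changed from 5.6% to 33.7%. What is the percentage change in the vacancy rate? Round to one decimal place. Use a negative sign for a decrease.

The change is 33.7 − 5.6 = 28.1 percentage points.
Relative to the original 5.6%, that is 28.1 ÷ 5.6 ≈ 501.8%.

501.8%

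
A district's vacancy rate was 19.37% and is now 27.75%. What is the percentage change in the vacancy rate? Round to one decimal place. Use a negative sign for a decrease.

The change is 27.75 − 19.37 = 8.38 percentage points.
Relative to the original 19.37%, that is 8.38 ÷ 19.37 ≈ 43.3%.

43.3%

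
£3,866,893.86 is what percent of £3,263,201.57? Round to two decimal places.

118.50%

£3,866,893.86 ÷ £3,263,201.57 ≈ 118.50%.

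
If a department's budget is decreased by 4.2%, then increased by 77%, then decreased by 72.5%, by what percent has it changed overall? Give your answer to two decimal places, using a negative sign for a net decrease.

The combined multiplier is 0.958 × 1.77 × 0.275 = 0.4663065.
That corresponds to a decrease of 53.37%.

-53.37%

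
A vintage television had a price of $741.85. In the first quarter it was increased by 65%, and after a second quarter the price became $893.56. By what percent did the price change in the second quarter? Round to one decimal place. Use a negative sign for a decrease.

After the first quarter: $741.85 × 1.65 = $1224.0525.
Second-quarter multiplier: $893.56 ÷ $1224.0525 ≈ 0.73.
That is a change of -27.0%.

-27.0%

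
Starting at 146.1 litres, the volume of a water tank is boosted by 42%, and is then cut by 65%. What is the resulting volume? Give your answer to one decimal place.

Apply the 42% increase: 146.1 × 1.42 = 207.462.
Apply the 65% decrease: 207.462 × 0.35 = 72.6117 ≈ 72.6.

72.6 litres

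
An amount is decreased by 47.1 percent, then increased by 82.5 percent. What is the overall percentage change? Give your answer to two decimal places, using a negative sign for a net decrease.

-3.46%

A 47.1% decrease multiplies by 0.529.
Then an 82.5% increase: 0.529 × 1.825 = 0.965425.
Overall factor 0.965425, i.e. -3.46%.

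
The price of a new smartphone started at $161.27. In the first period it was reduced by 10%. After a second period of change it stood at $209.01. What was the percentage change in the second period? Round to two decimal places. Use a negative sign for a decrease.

44.00%

After the first period: $161.27 × 0.9 = $145.143.
Second-period multiplier: $209.01 ÷ $145.143 ≈ 1.440028.
That is a change of 44.00%.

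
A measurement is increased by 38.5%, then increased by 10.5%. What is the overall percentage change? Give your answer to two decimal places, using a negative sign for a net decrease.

53.04%

A 38.5% increase multiplies by 1.385.
Then a 10.5% increase: 1.385 × 1.105 = 1.530425.
Overall factor 1.530425, i.e. 53.04%.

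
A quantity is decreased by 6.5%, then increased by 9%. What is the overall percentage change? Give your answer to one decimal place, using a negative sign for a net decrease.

A 6.5% decrease multiplies by 0.935.
Then a 9% increase: 0.935 × 1.09 = 1.01915.
Overall factor 1.01915, i.e. 1.9%.

1.9%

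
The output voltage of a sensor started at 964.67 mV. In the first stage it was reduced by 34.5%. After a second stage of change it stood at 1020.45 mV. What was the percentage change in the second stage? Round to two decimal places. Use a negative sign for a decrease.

After the first stage: 964.67 × 0.655 = 631.85885.
Second-stage multiplier: 1020.45 ÷ 631.85885 ≈ 1.614997.
That is a change of 61.50%.

61.50%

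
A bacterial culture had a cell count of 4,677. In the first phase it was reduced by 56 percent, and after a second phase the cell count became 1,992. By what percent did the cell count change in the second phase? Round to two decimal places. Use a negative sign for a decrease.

After the first phase: 4,677 × 0.44 = 2057.88.
Second-phase multiplier: 1,992 ÷ 2057.88 ≈ 0.967986.
That is a change of -3.20%.

-3.20%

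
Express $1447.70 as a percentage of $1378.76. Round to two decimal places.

$1447.70 ÷ $1378.76 ≈ 105.00%.

105.00%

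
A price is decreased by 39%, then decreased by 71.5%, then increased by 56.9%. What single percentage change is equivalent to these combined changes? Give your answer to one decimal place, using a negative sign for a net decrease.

The combined multiplier is 0.61 × 0.285 × 1.569 = 0.27277065.
That corresponds to a decrease of 72.7%.

-72.7%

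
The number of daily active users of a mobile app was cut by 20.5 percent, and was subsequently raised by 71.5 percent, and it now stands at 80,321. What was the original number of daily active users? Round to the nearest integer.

The overall multiplier applied was 0.795 × 1.715 = 1.363425.
So the original number of daily active users was 80,321 ÷ 1.363425 ≈ 58,911.

58,911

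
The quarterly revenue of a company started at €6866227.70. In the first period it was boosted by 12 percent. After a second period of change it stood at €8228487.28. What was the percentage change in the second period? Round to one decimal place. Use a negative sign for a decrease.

7.0%

After the first period: €6866227.70 × 1.12 = €7690175.024.
Second-period multiplier: €8228487.28 ÷ €7690175.024 ≈ 1.07.
That is a change of 7.0%.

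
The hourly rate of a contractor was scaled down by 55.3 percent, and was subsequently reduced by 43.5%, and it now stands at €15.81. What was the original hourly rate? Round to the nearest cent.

€62.60

The overall multiplier applied was 0.447 × 0.565 = 0.252555.
So the original hourly rate was €15.81 ÷ 0.252555 ≈ €62.60.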